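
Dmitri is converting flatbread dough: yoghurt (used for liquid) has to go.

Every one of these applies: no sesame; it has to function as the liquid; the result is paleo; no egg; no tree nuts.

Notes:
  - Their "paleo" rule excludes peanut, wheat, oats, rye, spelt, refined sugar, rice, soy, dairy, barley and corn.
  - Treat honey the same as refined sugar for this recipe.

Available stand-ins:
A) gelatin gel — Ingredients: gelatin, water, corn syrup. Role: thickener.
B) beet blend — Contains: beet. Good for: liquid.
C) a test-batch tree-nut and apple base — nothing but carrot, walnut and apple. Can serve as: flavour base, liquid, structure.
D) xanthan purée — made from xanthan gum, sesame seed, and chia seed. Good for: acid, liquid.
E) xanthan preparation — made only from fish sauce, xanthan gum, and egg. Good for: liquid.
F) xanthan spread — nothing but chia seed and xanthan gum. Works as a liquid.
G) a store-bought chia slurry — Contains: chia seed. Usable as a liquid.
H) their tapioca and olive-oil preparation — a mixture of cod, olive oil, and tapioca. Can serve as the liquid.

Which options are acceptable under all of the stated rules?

B, F, G, H

A: not usable as a liquid; has corn syrup, so not paleo — out
B: only beet; none excluded — OK
C: has walnut, so not tree-nut-free — reject
D: has sesame seed, so not sesame-free — reject
E: has egg, so not egg-free — reject
F: only xanthan gum and chia seed; none excluded — keep
G: only chia seed; none excluded — OK
H: no sesame, no egg — valid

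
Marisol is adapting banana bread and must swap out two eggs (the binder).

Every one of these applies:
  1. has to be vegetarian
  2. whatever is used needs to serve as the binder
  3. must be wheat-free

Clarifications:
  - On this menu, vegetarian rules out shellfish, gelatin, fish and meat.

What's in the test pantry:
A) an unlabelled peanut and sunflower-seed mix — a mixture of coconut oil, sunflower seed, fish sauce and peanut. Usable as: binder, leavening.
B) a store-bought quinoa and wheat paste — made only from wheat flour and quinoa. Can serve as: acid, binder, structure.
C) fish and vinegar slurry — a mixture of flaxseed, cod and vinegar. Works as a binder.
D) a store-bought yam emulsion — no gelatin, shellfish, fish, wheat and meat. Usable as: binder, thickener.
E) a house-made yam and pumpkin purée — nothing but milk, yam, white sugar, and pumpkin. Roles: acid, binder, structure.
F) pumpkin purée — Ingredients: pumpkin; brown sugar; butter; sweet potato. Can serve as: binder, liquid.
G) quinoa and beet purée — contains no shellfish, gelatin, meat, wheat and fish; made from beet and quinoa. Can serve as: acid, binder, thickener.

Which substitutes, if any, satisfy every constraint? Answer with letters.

A: has fish sauce, so not vegetarian — no
B: has wheat flour, so not wheat-free — no
C: has cod, so not vegetarian — reject
D: no wheat, vegetarian — keep
E: milk and white sugar etc. — none of it excluded — keep
F: butter and brown sugar etc. — none of it excluded — OK
G: vegetarian, no wheat — keep

D, E, F, G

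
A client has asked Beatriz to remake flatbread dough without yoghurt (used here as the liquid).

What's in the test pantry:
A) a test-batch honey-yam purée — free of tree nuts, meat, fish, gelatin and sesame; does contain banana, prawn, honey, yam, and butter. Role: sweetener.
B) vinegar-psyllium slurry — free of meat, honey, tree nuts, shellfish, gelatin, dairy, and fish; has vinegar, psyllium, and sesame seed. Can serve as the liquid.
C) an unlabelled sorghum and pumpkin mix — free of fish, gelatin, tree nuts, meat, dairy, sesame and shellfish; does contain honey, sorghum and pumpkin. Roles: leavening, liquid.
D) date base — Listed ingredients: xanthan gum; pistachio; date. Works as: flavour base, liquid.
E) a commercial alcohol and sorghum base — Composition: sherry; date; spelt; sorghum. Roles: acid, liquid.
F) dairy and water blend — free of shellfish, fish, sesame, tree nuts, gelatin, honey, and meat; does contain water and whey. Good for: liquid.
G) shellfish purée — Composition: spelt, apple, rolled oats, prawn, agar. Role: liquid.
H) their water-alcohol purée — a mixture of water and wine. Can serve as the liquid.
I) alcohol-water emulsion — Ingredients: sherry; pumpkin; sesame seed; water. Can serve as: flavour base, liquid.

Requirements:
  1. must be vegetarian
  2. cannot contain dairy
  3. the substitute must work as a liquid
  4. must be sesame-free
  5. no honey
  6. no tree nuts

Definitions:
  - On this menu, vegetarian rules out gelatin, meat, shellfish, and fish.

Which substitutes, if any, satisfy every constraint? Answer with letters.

A: not usable as a liquid; has prawn, so not vegetarian (and 2 more) — out
B: has sesame seed, so not sesame-free — out
C: has honey, so not honey-free — out
D: has pistachio, so not tree-nut-free — reject
E: nothing on the exclusion list — OK
F: has whey, so not dairy-free — reject
G: has prawn, so not vegetarian — reject
H: nothing on the exclusion list — OK
I: has sesame seed, so not sesame-free — no

E, H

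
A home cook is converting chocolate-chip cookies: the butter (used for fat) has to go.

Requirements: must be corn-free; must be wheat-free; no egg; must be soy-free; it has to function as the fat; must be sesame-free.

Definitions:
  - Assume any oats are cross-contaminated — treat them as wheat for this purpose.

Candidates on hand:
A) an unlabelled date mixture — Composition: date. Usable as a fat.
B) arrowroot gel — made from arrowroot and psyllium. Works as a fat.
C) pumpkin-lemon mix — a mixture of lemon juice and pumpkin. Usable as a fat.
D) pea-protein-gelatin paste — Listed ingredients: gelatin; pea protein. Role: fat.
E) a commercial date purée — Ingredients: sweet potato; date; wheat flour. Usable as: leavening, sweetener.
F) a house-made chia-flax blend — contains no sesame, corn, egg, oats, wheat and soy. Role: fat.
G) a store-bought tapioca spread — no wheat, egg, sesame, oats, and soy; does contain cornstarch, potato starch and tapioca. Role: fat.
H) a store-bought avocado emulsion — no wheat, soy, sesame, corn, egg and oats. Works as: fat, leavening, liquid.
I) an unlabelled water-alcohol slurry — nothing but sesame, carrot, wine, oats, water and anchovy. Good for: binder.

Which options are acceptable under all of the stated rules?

A: every rule checks out — valid
B: no soy, no corn — OK
C: nothing on the exclusion list — keep
D: no corn, wheat-free — OK
E: not usable as a fat; has wheat flour, so not wheat-free — out
F: nothing on the exclusion list — keep
G: has cornstarch, so not corn-free — out
H: works as a fat, no soy, no egg — keep
I: not usable as a fat; has oats, so not wheat-free (and 1 more) — reject

A, B, C, D, F, H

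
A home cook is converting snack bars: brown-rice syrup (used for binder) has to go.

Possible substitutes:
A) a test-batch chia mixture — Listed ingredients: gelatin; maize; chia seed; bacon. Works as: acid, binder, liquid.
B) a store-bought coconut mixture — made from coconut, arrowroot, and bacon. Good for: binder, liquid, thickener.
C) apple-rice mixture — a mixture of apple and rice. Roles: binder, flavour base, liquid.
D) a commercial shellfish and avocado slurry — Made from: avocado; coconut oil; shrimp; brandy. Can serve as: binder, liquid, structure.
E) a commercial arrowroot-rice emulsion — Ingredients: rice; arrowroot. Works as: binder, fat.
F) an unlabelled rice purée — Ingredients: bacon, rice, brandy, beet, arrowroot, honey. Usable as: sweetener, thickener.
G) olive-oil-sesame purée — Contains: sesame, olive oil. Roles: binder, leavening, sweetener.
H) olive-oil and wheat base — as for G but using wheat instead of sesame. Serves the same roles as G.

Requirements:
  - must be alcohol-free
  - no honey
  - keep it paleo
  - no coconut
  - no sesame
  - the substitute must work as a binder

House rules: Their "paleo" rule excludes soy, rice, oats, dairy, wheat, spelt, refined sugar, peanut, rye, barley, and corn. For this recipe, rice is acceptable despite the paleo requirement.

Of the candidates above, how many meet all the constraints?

2

A: has maize, so not paleo — no
B: has coconut, so not coconut-free — out
C: rice is permitted under the paleo carve-out; nothing else excluded — OK
D: has coconut oil, so not coconut-free; has brandy, so not alcohol-free — out
E: rice is permitted under the paleo carve-out; nothing else excluded — OK
F: not usable as a binder; has brandy, so not alcohol-free (and 1 more) — no
G: has sesame, so not sesame-free — out
H: has wheat, so not paleo — reject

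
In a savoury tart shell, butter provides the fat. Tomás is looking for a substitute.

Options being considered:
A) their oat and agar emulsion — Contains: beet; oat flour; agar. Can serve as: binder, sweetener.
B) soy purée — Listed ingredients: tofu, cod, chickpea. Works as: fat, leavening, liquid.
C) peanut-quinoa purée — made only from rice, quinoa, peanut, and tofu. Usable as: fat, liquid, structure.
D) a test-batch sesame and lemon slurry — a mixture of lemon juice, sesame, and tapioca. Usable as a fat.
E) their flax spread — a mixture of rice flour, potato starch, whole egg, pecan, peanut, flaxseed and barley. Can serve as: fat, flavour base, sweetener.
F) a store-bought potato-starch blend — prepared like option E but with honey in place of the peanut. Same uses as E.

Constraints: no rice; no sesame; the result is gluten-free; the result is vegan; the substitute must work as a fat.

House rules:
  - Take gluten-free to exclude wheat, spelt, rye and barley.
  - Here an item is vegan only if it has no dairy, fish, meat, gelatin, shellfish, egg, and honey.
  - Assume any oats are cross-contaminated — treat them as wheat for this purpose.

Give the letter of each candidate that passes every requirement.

A: not usable as a fat; has oat flour, so not gluten-free — reject
B: has cod, so not vegan — no
C: has rice, so not rice-free — out
D: has sesame, so not sesame-free — out
E: has barley, so not gluten-free; has whole egg, so not vegan (and 1 more) — out
F: has barley, so not gluten-free; has whole egg, so not vegan (and 1 more) — reject

none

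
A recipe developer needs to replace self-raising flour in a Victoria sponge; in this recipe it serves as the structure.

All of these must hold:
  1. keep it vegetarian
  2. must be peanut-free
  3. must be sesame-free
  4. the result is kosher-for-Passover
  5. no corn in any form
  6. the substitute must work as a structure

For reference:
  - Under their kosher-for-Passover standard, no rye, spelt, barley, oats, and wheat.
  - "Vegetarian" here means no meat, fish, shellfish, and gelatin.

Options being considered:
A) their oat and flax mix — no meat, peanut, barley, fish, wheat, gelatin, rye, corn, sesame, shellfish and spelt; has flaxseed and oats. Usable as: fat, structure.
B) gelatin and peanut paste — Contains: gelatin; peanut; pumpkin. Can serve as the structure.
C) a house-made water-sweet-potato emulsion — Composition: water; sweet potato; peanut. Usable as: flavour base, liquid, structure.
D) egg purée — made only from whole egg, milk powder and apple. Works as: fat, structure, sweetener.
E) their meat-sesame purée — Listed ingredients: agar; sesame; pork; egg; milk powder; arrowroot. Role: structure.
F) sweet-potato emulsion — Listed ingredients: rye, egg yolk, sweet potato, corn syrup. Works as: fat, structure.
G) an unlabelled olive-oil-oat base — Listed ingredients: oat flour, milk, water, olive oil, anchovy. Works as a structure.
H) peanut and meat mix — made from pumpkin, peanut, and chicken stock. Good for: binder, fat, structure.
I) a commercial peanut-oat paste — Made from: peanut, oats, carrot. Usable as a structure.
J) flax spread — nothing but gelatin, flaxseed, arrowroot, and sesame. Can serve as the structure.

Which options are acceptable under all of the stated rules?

D

A: has oats, so not kosher-for-Passover — no
B: has gelatin, so not vegetarian; has peanut, so not peanut-free — reject
C: has peanut, so not peanut-free — no
D: only milk powder, whole egg and apple; none excluded — OK
E: has pork, so not vegetarian; has sesame, so not sesame-free — out
F: has rye, so not kosher-for-Passover; has corn syrup, so not corn-free — out
G: has oat flour, so not kosher-for-Passover; has anchovy, so not vegetarian — no
H: has chicken stock, so not vegetarian; has peanut, so not peanut-free — out
I: has oats, so not kosher-for-Passover; has peanut, so not peanut-free — out
J: has gelatin, so not vegetarian; has sesame, so not sesame-free — no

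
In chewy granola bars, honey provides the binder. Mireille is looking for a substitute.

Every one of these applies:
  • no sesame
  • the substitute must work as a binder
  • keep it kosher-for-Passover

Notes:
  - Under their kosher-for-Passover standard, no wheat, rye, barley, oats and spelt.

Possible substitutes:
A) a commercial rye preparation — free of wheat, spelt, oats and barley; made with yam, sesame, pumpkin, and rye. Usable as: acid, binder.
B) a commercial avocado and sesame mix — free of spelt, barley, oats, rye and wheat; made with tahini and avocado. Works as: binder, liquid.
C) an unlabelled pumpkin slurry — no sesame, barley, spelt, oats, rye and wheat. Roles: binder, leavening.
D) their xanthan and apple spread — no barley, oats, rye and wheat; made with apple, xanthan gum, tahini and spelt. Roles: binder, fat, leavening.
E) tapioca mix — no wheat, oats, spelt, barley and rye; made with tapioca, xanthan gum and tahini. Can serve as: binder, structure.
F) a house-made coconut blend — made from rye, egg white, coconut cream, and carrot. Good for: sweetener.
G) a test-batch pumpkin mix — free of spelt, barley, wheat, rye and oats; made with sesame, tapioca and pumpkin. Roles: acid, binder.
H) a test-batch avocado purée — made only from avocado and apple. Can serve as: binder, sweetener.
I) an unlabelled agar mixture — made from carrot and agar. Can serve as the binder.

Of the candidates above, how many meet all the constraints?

3

A: has rye, so not kosher-for-Passover; has sesame, so not sesame-free — reject
B: has tahini, so not sesame-free — reject
C: all constraints satisfied — keep
D: has spelt, so not kosher-for-Passover; has tahini, so not sesame-free — out
E: has tahini, so not sesame-free — out
F: not usable as a binder; has rye, so not kosher-for-Passover — out
G: has sesame, so not sesame-free — no
H: only apple and avocado; none excluded — OK
I: only carrot and agar; none excluded — keep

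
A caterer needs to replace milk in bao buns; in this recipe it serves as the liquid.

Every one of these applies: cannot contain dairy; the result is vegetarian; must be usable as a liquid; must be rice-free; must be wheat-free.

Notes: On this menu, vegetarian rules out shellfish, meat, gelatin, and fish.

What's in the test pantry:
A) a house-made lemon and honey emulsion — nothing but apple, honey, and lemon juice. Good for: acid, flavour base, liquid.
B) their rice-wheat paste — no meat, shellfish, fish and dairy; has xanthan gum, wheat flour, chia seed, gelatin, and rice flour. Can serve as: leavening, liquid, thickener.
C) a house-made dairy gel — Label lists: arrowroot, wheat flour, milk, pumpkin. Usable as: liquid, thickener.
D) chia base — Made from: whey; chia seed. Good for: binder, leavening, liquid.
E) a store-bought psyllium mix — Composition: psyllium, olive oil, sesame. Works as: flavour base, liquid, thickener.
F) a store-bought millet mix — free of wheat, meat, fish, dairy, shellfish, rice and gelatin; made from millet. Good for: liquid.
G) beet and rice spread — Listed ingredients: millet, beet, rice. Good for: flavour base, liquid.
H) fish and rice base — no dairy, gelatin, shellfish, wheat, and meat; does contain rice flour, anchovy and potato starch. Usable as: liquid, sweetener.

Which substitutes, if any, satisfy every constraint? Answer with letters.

A, E, F

A: all constraints satisfied — keep
B: has gelatin, so not vegetarian; has wheat flour, so not wheat-free (and 1 more) — no
C: has wheat flour, so not wheat-free; has milk, so not dairy-free — reject
D: has whey, so not dairy-free — no
E: nothing on the exclusion list — keep
F: works as a liquid, vegetarian, no wheat — keep
G: has rice, so not rice-free — no
H: has anchovy, so not vegetarian; has rice flour, so not rice-free — reject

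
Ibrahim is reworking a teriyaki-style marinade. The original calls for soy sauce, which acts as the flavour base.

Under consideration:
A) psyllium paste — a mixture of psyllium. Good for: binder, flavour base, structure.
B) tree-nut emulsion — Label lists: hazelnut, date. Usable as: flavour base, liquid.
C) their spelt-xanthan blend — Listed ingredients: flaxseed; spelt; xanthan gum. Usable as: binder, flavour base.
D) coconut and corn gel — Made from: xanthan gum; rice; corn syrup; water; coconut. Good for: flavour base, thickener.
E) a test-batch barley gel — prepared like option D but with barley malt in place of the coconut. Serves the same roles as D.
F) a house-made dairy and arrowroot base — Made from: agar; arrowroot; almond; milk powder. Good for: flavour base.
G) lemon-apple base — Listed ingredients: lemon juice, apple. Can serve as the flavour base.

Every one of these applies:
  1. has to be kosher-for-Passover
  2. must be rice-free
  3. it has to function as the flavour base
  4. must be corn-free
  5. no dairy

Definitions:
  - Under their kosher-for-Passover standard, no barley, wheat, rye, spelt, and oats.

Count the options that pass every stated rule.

A: kosher-for-Passover, no corn — valid
B: only hazelnut and date; none excluded — valid
C: has spelt, so not kosher-for-Passover — reject
D: has rice, so not rice-free; has corn syrup, so not corn-free — no
E: has barley malt, so not kosher-for-Passover; has rice, so not rice-free (and 1 more) — out
F: has milk powder, so not dairy-free — out
G: only lemon juice and apple; none excluded — keep

3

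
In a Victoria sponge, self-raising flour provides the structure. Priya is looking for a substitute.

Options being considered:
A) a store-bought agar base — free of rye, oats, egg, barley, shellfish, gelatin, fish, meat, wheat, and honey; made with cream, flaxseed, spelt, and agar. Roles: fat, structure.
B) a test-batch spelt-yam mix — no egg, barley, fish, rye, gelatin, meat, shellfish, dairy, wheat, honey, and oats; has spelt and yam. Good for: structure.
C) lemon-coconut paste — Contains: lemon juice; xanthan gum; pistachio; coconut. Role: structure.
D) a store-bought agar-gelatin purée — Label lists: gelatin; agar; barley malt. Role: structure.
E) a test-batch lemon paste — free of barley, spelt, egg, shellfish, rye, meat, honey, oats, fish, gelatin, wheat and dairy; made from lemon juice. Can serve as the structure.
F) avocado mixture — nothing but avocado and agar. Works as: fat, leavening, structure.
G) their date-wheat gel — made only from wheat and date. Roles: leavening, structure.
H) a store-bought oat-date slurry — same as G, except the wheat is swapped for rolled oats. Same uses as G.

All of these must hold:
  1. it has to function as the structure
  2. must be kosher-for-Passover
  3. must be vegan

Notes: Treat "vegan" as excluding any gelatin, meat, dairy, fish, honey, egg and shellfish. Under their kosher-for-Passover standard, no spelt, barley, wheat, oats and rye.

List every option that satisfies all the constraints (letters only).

C, E, F

A: has cream, so not vegan; has spelt, so not kosher-for-Passover — out
B: has spelt, so not kosher-for-Passover — no
C: all constraints satisfied — keep
D: has gelatin, so not vegan; has barley malt, so not kosher-for-Passover — no
E: kosher-for-Passover, vegan — valid
F: only agar and avocado; none excluded — valid
G: has wheat, so not kosher-for-Passover — reject
H: has rolled oats, so not kosher-for-Passover — no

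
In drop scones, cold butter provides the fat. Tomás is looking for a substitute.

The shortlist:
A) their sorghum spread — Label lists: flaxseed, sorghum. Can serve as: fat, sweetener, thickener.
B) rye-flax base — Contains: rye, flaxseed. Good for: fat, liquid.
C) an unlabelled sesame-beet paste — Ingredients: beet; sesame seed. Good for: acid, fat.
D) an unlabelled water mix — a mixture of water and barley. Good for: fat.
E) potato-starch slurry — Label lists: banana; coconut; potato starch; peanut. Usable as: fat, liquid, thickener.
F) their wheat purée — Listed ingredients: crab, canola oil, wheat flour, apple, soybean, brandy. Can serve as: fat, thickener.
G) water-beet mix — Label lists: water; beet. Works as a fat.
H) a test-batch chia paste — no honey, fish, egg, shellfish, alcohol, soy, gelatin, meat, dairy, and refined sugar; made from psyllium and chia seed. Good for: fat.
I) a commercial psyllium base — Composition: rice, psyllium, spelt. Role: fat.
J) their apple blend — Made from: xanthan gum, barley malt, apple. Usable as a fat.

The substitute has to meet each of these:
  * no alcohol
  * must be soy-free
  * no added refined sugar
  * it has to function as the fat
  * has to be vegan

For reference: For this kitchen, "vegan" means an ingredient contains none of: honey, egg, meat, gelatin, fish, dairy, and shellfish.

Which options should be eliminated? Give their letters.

A: no refined sugar, vegan — keep
B: only rye and flaxseed; none excluded — OK
C: no alcohol, vegan — valid
D: works as a fat, vegan, no refined sugar — valid
E: every rule checks out — OK
F: has crab, so not vegan; has soybean, so not soy-free (and 1 more) — no
G: only water and beet; none excluded — keep
H: no alcohol, no refined sugar — keep
I: no refined sugar, no alcohol — OK
J: all constraints satisfied — OK

F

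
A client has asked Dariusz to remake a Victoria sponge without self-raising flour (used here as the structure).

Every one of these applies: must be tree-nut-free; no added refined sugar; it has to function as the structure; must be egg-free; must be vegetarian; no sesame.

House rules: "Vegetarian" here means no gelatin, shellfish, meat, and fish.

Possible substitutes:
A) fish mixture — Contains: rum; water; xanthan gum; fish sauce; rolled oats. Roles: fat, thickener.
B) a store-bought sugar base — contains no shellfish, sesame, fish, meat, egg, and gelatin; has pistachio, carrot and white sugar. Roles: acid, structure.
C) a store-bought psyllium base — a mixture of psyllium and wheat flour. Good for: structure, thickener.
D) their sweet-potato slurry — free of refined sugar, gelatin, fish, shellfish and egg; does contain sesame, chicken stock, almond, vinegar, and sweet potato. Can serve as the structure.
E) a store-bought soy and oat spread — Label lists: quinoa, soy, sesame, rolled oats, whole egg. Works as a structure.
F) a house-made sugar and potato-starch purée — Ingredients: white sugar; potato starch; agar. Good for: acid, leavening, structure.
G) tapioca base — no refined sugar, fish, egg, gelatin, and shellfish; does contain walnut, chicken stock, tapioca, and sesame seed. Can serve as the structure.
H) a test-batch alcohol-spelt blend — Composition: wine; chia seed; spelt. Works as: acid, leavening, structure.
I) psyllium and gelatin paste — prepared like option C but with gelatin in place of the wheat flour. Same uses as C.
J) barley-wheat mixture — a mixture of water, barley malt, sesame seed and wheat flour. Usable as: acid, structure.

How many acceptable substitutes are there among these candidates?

A: not usable as a structure; has fish sauce, so not vegetarian — reject
B: has pistachio, so not tree-nut-free; has white sugar, so not no-added-sugar — out
C: no sesame, no refined sugar — valid
D: has chicken stock, so not vegetarian; has almond, so not tree-nut-free (and 1 more) — no
E: has sesame, so not sesame-free; has whole egg, so not egg-free — out
F: has white sugar, so not no-added-sugar — out
G: has chicken stock, so not vegetarian; has walnut, so not tree-nut-free (and 1 more) — out
H: only wine, spelt, and chia seed; none excluded — OK
I: has gelatin, so not vegetarian — out
J: has sesame seed, so not sesame-free — reject

2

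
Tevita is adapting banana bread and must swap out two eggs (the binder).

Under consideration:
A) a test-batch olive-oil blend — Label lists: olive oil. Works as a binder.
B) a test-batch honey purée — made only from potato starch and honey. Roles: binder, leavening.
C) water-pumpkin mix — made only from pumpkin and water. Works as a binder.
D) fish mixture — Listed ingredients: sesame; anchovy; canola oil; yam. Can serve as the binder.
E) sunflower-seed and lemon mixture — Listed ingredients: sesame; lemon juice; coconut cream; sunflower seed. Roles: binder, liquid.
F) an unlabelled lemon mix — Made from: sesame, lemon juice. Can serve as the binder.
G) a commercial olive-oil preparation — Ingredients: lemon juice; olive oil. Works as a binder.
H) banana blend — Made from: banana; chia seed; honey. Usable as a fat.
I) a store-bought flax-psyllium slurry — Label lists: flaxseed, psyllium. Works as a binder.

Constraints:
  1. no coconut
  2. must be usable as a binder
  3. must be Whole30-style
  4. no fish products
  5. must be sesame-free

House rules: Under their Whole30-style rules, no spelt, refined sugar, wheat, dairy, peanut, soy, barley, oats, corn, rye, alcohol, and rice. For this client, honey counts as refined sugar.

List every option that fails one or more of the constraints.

B, D, E, F, H

A: only olive oil; none excluded — keep
B: has honey, so not Whole30-style — out
C: no coconut, no sesame — OK
D: has anchovy, so not fish-free; has sesame, so not sesame-free — out
E: has coconut cream, so not coconut-free; has sesame, so not sesame-free — reject
F: has sesame, so not sesame-free — out
G: all constraints satisfied — valid
H: not usable as a binder; has honey, so not Whole30-style — no
I: nothing on the exclusion list — keep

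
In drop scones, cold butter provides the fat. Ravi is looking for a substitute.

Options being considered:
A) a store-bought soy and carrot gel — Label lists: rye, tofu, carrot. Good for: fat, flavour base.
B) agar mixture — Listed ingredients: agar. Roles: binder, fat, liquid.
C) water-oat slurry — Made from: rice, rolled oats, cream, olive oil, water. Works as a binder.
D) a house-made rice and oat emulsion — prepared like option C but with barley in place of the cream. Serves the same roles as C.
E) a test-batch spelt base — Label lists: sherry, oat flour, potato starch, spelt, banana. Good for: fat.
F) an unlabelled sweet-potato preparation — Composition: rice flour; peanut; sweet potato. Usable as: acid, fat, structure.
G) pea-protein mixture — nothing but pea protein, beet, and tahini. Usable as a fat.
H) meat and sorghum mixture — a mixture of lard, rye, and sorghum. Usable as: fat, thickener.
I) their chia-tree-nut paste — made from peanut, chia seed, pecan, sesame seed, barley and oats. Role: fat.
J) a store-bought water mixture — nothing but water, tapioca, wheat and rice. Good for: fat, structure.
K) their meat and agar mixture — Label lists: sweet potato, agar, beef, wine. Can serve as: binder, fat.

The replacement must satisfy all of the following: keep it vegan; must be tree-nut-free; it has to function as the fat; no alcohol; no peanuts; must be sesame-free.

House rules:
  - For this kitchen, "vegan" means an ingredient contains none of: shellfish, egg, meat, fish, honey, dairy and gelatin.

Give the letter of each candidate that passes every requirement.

A: only rye, tofu, and carrot; none excluded — OK
B: works as a fat, no alcohol, vegan — OK
C: not usable as a fat; has cream, so not vegan — out
D: not usable as a fat — reject
E: has sherry, so not alcohol-free — no
F: has peanut, so not peanut-free — no
G: has tahini, so not sesame-free — reject
H: has lard, so not vegan — no
I: has pecan, so not tree-nut-free; has peanut, so not peanut-free (and 1 more) — out
J: no sesame, no tree nuts — keep
K: has beef, so not vegan; has wine, so not alcohol-free — out

A, B, J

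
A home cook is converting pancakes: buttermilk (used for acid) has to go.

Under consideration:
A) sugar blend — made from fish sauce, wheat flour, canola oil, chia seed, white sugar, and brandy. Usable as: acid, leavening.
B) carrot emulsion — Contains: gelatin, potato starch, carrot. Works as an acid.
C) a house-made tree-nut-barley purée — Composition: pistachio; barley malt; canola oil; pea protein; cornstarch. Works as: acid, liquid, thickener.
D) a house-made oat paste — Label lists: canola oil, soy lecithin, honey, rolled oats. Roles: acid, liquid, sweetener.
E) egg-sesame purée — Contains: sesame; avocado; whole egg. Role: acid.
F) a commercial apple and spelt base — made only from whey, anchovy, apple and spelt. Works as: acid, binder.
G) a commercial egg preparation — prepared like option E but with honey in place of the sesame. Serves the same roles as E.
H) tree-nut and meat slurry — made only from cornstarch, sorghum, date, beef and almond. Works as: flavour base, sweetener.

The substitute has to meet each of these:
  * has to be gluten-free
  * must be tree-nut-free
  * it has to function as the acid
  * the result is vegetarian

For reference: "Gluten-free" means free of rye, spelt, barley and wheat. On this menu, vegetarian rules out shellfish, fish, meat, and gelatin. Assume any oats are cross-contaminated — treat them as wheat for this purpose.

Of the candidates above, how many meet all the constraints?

A: has wheat flour, so not gluten-free; has fish sauce, so not vegetarian — out
B: has gelatin, so not vegetarian — reject
C: has barley malt, so not gluten-free; has pistachio, so not tree-nut-free — reject
D: has rolled oats, so not gluten-free — no
E: every rule checks out — keep
F: has spelt, so not gluten-free; has anchovy, so not vegetarian — out
G: all constraints satisfied — valid
H: not usable as an acid; has beef, so not vegetarian (and 1 more) — out

2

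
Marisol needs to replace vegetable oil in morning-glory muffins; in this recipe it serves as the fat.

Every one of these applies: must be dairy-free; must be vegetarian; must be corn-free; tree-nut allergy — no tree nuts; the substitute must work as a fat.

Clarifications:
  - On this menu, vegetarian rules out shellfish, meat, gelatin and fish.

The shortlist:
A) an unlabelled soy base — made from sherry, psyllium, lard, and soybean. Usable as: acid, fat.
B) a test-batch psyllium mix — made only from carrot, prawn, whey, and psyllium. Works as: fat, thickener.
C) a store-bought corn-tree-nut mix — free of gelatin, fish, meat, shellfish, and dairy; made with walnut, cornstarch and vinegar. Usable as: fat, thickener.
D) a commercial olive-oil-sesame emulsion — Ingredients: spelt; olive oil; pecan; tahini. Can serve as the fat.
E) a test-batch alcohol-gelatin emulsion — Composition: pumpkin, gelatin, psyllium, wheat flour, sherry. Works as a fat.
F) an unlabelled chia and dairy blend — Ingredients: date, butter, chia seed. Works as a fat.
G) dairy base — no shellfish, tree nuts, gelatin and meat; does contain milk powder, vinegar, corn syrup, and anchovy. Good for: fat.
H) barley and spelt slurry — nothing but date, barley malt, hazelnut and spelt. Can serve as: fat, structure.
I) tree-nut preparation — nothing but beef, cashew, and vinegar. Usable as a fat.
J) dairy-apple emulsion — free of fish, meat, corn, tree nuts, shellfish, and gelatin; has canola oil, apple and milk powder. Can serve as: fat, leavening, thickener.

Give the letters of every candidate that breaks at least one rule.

A, B, C, D, E, F, G, H, I, J

A: has lard, so not vegetarian — reject
B: has prawn, so not vegetarian; has whey, so not dairy-free — no
C: has cornstarch, so not corn-free; has walnut, so not tree-nut-free — no
D: has pecan, so not tree-nut-free — reject
E: has gelatin, so not vegetarian — reject
F: has butter, so not dairy-free — no
G: has anchovy, so not vegetarian; has milk powder, so not dairy-free (and 1 more) — reject
H: has hazelnut, so not tree-nut-free — reject
I: has beef, so not vegetarian; has cashew, so not tree-nut-free — no
J: has milk powder, so not dairy-free — out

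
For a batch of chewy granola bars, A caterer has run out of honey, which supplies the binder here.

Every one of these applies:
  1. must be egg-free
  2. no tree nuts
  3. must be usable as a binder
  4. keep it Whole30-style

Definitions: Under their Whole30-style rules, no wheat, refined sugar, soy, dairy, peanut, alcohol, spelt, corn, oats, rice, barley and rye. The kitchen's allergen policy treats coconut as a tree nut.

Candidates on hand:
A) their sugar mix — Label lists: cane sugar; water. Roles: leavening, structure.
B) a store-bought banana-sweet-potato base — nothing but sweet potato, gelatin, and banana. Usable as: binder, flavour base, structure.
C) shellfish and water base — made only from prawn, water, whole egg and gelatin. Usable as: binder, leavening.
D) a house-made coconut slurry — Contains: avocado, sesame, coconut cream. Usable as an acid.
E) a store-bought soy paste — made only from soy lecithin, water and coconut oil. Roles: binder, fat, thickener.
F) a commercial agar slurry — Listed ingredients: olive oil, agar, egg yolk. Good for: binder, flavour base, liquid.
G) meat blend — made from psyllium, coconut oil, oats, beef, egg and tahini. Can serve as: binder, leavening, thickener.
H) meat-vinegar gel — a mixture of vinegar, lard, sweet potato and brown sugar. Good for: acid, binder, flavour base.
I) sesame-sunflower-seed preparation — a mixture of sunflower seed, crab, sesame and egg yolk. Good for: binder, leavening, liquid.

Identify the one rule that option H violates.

usable as a binder: satisfied
Whole30-style: has brown sugar — fails
egg-free: satisfied
tree-nut-free: satisfied

Whole30-style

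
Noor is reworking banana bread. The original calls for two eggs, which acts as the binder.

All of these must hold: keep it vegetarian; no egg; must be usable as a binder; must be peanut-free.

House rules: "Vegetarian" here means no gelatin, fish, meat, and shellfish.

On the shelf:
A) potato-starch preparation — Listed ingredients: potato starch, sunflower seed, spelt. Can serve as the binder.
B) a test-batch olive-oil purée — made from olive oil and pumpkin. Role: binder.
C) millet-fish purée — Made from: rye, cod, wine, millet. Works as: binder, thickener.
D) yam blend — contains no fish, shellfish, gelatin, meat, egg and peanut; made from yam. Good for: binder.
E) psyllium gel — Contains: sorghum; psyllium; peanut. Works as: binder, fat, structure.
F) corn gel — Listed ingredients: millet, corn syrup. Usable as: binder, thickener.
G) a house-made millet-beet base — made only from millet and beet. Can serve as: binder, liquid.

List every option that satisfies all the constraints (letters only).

A: only spelt, potato starch and sunflower seed; none excluded — valid
B: every rule checks out — valid
C: has cod, so not vegetarian — reject
D: all constraints satisfied — keep
E: has peanut, so not peanut-free — no
F: all constraints satisfied — keep
G: only millet and beet; none excluded — OK

A, B, D, F, G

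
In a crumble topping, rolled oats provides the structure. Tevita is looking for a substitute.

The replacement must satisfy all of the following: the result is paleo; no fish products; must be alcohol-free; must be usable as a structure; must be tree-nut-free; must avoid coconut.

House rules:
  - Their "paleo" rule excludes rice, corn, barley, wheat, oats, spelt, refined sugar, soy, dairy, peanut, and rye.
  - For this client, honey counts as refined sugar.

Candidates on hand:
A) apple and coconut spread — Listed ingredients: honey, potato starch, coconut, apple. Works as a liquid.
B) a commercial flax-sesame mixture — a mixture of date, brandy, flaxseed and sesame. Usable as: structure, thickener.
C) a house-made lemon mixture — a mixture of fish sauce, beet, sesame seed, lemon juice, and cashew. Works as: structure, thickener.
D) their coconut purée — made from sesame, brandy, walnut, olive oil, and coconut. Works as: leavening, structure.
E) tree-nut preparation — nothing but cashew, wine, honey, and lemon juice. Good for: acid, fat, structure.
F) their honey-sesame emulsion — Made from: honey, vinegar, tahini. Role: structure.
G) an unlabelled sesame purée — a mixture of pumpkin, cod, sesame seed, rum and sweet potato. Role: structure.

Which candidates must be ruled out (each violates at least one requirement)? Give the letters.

A, B, C, D, E, F, G

A: not usable as a structure; has honey, so not paleo (and 1 more) — no
B: has brandy, so not alcohol-free — reject
C: has fish sauce, so not fish-free; has cashew, so not tree-nut-free — reject
D: has brandy, so not alcohol-free; has coconut, so not coconut-free (and 1 more) — out
E: has honey, so not paleo; has wine, so not alcohol-free (and 1 more) — out
F: has honey, so not paleo — reject
G: has rum, so not alcohol-free; has cod, so not fish-free — out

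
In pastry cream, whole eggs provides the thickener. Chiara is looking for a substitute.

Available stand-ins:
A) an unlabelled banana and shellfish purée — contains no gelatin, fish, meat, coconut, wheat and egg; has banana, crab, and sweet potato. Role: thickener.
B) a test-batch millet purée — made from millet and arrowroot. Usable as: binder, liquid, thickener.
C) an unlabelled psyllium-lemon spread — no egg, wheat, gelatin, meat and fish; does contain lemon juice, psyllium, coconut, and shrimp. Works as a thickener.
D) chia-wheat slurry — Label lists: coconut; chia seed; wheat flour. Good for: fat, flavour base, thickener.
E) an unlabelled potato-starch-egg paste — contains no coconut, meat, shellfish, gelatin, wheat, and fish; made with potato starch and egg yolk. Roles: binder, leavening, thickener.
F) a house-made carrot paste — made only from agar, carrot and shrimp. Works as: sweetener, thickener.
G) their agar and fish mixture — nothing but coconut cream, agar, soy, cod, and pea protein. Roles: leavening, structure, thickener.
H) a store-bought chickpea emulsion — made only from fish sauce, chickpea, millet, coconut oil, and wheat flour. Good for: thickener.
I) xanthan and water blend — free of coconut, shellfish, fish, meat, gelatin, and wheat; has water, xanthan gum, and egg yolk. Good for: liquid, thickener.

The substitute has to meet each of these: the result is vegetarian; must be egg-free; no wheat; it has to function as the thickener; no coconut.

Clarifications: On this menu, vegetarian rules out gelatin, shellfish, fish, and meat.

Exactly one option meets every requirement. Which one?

A: has crab, so not vegetarian — out
B: only arrowroot and millet; none excluded — OK
C: has shrimp, so not vegetarian; has coconut, so not coconut-free — reject
D: has coconut, so not coconut-free; has wheat flour, so not wheat-free — no
E: has egg yolk, so not egg-free — no
F: has shrimp, so not vegetarian — no
G: has cod, so not vegetarian; has coconut cream, so not coconut-free — out
H: has fish sauce, so not vegetarian; has coconut oil, so not coconut-free (and 1 more) — out
I: has egg yolk, so not egg-free — out

B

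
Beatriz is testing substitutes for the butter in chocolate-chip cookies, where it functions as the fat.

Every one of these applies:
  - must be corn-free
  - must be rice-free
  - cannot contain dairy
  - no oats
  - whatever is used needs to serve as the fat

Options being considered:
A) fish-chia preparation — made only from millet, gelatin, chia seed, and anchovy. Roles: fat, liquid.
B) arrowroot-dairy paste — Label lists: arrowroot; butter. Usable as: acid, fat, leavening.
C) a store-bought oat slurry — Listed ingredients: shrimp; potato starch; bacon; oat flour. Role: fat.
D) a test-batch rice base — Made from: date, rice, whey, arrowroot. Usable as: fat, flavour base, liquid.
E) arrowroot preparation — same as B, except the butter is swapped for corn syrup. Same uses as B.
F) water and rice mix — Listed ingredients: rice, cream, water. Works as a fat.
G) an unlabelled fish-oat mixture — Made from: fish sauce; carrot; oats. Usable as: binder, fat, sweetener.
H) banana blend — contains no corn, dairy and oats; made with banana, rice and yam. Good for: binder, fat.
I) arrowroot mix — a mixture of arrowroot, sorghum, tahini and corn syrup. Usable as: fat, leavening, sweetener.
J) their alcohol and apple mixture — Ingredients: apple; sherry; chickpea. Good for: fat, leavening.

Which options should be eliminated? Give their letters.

B, C, D, E, F, G, H, I

A: anchovy and gelatin etc. — none of it excluded — valid
B: has butter, so not dairy-free — no
C: has oat flour, so not oat-free — no
D: has whey, so not dairy-free; has rice, so not rice-free — no
E: has corn syrup, so not corn-free — no
F: has cream, so not dairy-free; has rice, so not rice-free — out
G: has oats, so not oat-free — out
H: has rice, so not rice-free — out
I: has corn syrup, so not corn-free — reject
J: only sherry, chickpea, and apple; none excluded — OK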